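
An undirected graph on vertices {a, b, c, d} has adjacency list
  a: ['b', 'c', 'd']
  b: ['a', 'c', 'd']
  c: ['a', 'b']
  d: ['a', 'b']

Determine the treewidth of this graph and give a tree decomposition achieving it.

Treewidth 2.
Bags: B1 = {a, b, c}  B2 = {a, b, d}
Tree: B1–B2

Each bag holds 3 vertices, so the decomposition has width 2, which upper-bounds the treewidth. Conversely, {a, b, d} is a clique of size 3, and the vertices of any clique must share a bag in every tree decomposition; so some bag has ≥ 3 vertices and tw(G) ≥ 2. Therefore the treewidth is 2.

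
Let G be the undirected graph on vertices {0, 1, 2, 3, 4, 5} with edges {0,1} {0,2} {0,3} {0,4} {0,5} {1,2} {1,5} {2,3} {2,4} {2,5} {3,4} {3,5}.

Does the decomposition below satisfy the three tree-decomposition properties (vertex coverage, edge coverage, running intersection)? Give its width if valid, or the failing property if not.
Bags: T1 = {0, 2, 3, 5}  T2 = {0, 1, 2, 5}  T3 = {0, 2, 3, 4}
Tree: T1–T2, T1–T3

Yes; width 3.

Vertex coverage: the bags together contain {0, 1, 2, 3, 4, 5}, the full vertex set. Edge coverage: each edge of G has both endpoints in at least one bag. Running intersection: for every vertex, the bags containing it form a connected subtree. All three properties hold, so this is a valid tree decomposition of width max|bag| − 1 = 3, and hence tw(G) ≤ 3.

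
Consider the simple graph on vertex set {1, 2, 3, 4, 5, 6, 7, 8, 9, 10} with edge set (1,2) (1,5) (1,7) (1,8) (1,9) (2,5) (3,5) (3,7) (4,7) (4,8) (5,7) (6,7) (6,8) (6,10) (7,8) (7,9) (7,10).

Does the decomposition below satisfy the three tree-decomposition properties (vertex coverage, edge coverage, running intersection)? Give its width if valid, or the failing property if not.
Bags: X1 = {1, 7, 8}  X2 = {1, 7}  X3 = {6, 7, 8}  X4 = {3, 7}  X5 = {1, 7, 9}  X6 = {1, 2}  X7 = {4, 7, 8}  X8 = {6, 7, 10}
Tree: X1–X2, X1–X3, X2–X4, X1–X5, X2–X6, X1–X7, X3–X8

No — vertex 5 appears in no bag.

A tree decomposition must satisfy three properties: every vertex lies in some bag; for every edge, both endpoints lie together in some bag; and for every vertex, the bags containing it form a connected subtree. Here vertex 5 appears in no bag, so the decomposition is invalid.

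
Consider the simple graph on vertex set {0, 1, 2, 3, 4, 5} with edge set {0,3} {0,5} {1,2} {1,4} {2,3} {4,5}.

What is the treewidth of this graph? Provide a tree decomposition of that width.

Treewidth 2.
Bags: B1 = {0, 4, 5}  B2 = {0, 1, 4}  B3 = {0, 1, 2}  B4 = {0, 2, 3}
Tree: B1–B2, B2–B3, B3–B4

Each bag holds 3 vertices, so the decomposition has width 2, which upper-bounds the treewidth. The edges 0–5–4–1–2–3–0 form a cycle, so G is not a tree and its treewidth is at least 2. The upper and lower bounds meet at 2, so that is the treewidth.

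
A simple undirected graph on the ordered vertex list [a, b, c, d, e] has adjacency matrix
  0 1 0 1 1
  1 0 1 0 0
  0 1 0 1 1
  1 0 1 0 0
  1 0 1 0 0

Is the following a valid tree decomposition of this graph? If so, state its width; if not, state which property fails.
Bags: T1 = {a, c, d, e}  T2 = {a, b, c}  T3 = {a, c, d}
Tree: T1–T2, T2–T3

No — bags containing vertex d are not connected in the tree.

A tree decomposition must satisfy three properties: every vertex lies in some bag; for every edge, both endpoints lie together in some bag; and for every vertex, the bags containing it form a connected subtree. Here bags containing vertex d are not connected in the tree, so the decomposition is invalid.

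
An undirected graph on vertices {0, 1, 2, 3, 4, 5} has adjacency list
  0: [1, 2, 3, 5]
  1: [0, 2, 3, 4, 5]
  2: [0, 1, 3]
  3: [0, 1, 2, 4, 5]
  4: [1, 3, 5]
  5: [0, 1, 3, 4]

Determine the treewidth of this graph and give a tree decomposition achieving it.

Every bag has size at most 4, so the width is 4 − 1 = 3 and tw(G) ≤ 3. For the lower bound, the 4 vertices {0, 1, 2, 3} are pairwise adjacent, and any tree decomposition puts a clique entirely inside one bag — forcing width ≥ 3. Therefore the treewidth is 3.

Treewidth 3.
One optimal decomposition is:
Bags: B1 = {0, 1, 3, 5}  B2 = {0, 1, 2, 3}  B3 = {1, 3, 4, 5}
Tree: B1–B2, B1–B3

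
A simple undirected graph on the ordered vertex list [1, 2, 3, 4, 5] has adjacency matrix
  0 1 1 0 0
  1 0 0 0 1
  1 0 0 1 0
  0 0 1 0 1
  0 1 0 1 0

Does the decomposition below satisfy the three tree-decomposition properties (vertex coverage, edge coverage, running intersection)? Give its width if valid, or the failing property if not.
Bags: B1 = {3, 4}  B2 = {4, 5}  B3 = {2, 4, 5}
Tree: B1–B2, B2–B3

No — vertex 1 appears in no bag.

A tree decomposition must satisfy three properties: every vertex lies in some bag; for every edge, both endpoints lie together in some bag; and for every vertex, the bags containing it form a connected subtree. Here vertex 1 appears in no bag, so the decomposition is invalid.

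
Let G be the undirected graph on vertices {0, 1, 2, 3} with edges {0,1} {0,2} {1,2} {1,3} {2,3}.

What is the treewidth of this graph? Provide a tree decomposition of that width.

The largest bag has 3 vertices, giving width 2; this decomposition certifies tw(G) ≤ 2. For the lower bound, the 3 vertices {0, 1, 2} are pairwise adjacent, and any tree decomposition puts a clique entirely inside one bag — forcing width ≥ 2. Combining the bounds, tw(G) = 2.

Treewidth 2.
One such decomposition:
Bags: B1 = {0, 1, 2}  B2 = {1, 2, 3}
Tree: B1–B2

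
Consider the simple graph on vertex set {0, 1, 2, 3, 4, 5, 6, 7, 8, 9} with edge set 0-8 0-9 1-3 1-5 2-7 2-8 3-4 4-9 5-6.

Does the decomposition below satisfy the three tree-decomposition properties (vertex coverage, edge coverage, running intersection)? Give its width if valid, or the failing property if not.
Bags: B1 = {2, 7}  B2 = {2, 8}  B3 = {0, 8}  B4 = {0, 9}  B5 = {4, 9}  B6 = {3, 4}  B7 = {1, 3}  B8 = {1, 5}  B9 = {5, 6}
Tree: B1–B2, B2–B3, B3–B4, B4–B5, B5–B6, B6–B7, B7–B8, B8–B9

Yes; width 1.

Every vertex of G appears in some bag (union = {0, 1, 2, 3, 4, 5, 6, 7, 8, 9}); every edge is covered by a bag; and for each vertex v the set of bags containing v is connected in the bag tree. The decomposition is therefore valid. The largest bag has 2 vertices, so the width is 1.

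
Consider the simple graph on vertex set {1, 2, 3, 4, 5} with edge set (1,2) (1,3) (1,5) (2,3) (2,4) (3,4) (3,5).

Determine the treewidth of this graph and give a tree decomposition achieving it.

Treewidth 2.
One such decomposition:
Bags: B1 = {2, 3, 4}  B2 = {1, 2, 3}  B3 = {1, 3, 5}
Tree: B1–B2, B2–B3

The largest bag has 3 vertices, giving width 2; this decomposition certifies tw(G) ≤ 2. Conversely, {1, 2, 3} is a clique of size 3, and the vertices of any clique must share a bag in every tree decomposition; so some bag has ≥ 3 vertices and tw(G) ≥ 2. Therefore the treewidth is 2.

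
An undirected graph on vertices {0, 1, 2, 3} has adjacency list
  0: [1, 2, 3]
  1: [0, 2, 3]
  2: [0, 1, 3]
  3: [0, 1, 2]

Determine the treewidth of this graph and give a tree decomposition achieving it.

Treewidth 3.
One optimal decomposition is:
Bags: B1 = {0, 1, 2, 3}
Tree: (single bag)

With just one bag of size 4, the width is 4 − 1 = 3, so tw(G) ≤ 3. For the lower bound, the 4 vertices {0, 1, 2, 3} are pairwise adjacent, and any tree decomposition puts a clique entirely inside one bag — forcing width ≥ 3. Hence tw(G) = 3 exactly.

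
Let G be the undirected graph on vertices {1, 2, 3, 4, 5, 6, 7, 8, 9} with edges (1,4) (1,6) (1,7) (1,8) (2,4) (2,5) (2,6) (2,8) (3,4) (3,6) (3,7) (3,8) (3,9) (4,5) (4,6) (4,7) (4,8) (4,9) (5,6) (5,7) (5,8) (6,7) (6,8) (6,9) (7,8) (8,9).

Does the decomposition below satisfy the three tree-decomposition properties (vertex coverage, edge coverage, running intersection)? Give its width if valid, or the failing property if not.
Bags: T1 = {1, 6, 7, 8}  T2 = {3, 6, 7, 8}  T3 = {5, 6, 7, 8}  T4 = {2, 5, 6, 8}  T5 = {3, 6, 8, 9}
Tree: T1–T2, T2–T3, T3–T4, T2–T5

A tree decomposition must satisfy three properties: every vertex lies in some bag; for every edge, both endpoints lie together in some bag; and for every vertex, the bags containing it form a connected subtree. Here vertex 4 appears in no bag, so the decomposition is invalid.

No — vertex 4 appears in no bag.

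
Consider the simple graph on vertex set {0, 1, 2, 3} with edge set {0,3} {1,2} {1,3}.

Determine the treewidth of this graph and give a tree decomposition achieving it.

Treewidth 1.
One such decomposition:
Bags: B1 = {0, 3}  B2 = {1, 3}  B3 = {1, 2}
Tree: B1–B2, B2–B3

The largest bag has 2 vertices, giving width 1; this decomposition certifies tw(G) ≤ 1. Since G has at least one edge (e.g. 0–3), it is not an edgeless graph, so tw(G) ≥ 1. Combining the bounds, tw(G) = 1.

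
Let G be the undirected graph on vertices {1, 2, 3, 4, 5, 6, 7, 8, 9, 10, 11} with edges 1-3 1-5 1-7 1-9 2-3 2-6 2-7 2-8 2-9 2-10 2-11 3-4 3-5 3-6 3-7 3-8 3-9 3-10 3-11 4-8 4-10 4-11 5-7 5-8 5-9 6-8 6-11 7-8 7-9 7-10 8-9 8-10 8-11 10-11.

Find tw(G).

A width-4 tree decomposition is:
Bags: B1 = {2, 3, 8, 10, 11}  B2 = {2, 3, 6, 8, 11}  B3 = {2, 3, 7, 8, 10}  B4 = {3, 4, 8, 10, 11}  B5 = {2, 3, 7, 8, 9}  B6 = {3, 5, 7, 8, 9}  B7 = {1, 3, 5, 7, 9}
Tree: B1–B2, B1–B3, B1–B4, B3–B5, B5–B6, B6–B7
Each bag holds 5 vertices, so the decomposition has width 4, which upper-bounds the treewidth. Conversely, {2, 3, 8, 10, 11} is a clique of size 5, and the vertices of any clique must share a bag in every tree decomposition; so some bag has ≥ 5 vertices and tw(G) ≥ 4. Combining the bounds, tw(G) = 4.

4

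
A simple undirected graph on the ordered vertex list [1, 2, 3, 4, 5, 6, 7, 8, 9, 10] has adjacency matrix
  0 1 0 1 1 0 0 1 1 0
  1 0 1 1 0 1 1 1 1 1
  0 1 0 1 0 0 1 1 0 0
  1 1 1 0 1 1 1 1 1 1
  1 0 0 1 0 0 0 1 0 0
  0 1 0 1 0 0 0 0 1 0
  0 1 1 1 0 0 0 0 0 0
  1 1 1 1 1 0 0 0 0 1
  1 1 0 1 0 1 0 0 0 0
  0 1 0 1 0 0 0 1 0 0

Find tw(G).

3

A width-3 tree decomposition is:
Bags: B1 = {1, 2, 4, 9}  B2 = {1, 2, 4, 8}  B3 = {2, 3, 4, 8}  B4 = {2, 4, 8, 10}  B5 = {2, 3, 4, 7}  B6 = {2, 4, 6, 9}  B7 = {1, 4, 5, 8}
Tree: B1–B2, B2–B3, B2–B4, B3–B5, B1–B6, B2–B7
Every bag has size at most 4, so the width is 4 − 1 = 3 and tw(G) ≤ 3. Conversely, {1, 2, 4, 8} is a clique of size 4, and the vertices of any clique must share a bag in every tree decomposition; so some bag has ≥ 4 vertices and tw(G) ≥ 3. The upper and lower bounds meet at 3, so that is the treewidth.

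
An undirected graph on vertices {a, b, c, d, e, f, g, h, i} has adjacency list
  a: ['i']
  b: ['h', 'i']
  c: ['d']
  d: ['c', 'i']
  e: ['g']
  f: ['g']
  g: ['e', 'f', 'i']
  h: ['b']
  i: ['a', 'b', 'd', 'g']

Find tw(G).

A width-1 tree decomposition is:
Bags: B1 = {d, i}  B2 = {b, i}  B3 = {g, i}  B4 = {a, i}  B5 = {c, d}  B6 = {f, g}  B7 = {b, h}  B8 = {e, g}
Tree: B1–B2, B2–B3, B1–B4, B1–B5, B3–B6, B2–B7, B3–B8
Each bag holds 2 vertices, so the decomposition has width 1, which upper-bounds the treewidth. Any graph with an edge has treewidth ≥ 1, and G has the edge i–d. Combining the bounds, tw(G) = 1.

1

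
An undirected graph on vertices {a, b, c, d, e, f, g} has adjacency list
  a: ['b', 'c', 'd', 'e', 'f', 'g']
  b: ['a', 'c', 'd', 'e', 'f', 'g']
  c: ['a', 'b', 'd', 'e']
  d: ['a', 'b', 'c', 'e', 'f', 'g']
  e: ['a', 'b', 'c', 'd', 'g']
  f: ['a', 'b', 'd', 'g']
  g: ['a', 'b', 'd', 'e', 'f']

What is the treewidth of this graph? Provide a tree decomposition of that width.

Treewidth 4.
Bags: B1 = {a, b, d, f, g}  B2 = {a, b, d, e, g}  B3 = {a, b, c, d, e}
Tree: B1–B2, B2–B3

The largest bag has 5 vertices, giving width 4; this decomposition certifies tw(G) ≤ 4. Conversely, {a, b, d, e, g} is a clique of size 5, and the vertices of any clique must share a bag in every tree decomposition; so some bag has ≥ 5 vertices and tw(G) ≥ 4. Therefore the treewidth is 4.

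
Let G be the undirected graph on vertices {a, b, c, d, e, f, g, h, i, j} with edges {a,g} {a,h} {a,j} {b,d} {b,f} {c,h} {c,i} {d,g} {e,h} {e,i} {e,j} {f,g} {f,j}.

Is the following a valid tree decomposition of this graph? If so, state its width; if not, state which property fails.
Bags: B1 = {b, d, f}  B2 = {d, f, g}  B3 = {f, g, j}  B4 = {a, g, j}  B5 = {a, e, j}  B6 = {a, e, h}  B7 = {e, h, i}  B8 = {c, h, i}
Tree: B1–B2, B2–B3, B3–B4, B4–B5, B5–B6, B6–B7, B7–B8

Checking the three conditions: (i) the bags cover all of {a, b, c, d, e, f, g, h, i, j}; (ii) for each edge, some bag contains both endpoints; (iii) the bags containing any fixed vertex form a subtree. All hold, so the decomposition is valid with width 3 − 1 = 2.

Yes; width 2.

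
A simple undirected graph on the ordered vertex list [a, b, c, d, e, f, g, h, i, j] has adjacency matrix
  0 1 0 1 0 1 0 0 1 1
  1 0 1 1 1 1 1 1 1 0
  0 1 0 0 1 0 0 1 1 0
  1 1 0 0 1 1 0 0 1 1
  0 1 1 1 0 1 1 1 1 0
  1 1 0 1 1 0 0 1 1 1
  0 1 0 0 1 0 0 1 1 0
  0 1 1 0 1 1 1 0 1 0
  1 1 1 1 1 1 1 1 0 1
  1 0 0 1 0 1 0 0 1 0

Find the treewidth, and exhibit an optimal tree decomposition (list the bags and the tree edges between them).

Each bag holds 5 vertices, so the decomposition has width 4, which upper-bounds the treewidth. On the other hand G contains the 5-clique {a, d, f, i, j}. A clique must lie in a single bag of any decomposition, so no decomposition can have width below 4. The upper and lower bounds meet at 4, so that is the treewidth.

Treewidth 4.
One optimal decomposition is:
Bags: B1 = {b, d, e, f, i}  B2 = {b, e, f, h, i}  B3 = {a, b, d, f, i}  B4 = {b, c, e, h, i}  B5 = {b, e, g, h, i}  B6 = {a, d, f, i, j}
Tree: B1–B2, B1–B3, B2–B4, B2–B5, B3–B6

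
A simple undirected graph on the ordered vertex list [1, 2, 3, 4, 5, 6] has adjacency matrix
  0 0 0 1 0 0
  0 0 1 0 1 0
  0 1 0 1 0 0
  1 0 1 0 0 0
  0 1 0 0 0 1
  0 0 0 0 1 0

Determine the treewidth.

1

A width-1 tree decomposition is:
Bags: B1 = {5, 6}  B2 = {2, 5}  B3 = {2, 3}  B4 = {3, 4}  B5 = {1, 4}
Tree: B1–B2, B2–B3, B3–B4, B4–B5
Each bag holds 2 vertices, so the decomposition has width 1, which upper-bounds the treewidth. G has an edge, so its treewidth is at least 1. Therefore the treewidth is 1.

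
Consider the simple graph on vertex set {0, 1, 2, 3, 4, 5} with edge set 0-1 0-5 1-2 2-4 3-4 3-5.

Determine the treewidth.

2

A width-2 tree decomposition is:
Bags: B1 = {0, 1, 2}  B2 = {0, 2, 5}  B3 = {2, 3, 5}  B4 = {2, 3, 4}
Tree: B1–B2, B2–B3, B3–B4
Each bag holds 3 vertices, so the decomposition has width 2, which upper-bounds the treewidth. The edges 2–1–0–5–3–4–2 form a cycle, so G is not a tree and its treewidth is at least 2. The upper and lower bounds meet at 2, so that is the treewidth.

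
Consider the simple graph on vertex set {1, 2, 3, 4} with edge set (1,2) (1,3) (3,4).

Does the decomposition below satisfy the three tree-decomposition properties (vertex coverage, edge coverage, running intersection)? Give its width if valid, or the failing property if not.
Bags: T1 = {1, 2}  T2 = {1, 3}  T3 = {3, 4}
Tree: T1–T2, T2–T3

Vertex coverage: the bags together contain {1, 2, 3, 4}, the full vertex set. Edge coverage: each edge of G has both endpoints in at least one bag. Running intersection: for every vertex, the bags containing it form a connected subtree. All three properties hold, so this is a valid tree decomposition of width max|bag| − 1 = 1, and hence tw(G) ≤ 1.

Yes; width 1.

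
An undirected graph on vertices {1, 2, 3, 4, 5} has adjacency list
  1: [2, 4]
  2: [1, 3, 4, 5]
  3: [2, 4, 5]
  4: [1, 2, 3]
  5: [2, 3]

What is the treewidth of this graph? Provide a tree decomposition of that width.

Every bag has size at most 3, so the width is 3 − 1 = 2 and tw(G) ≤ 2. For the lower bound, the 3 vertices {1, 2, 4} are pairwise adjacent, and any tree decomposition puts a clique entirely inside one bag — forcing width ≥ 2. Combining the bounds, tw(G) = 2.

Treewidth 2.
One optimal decomposition is:
Bags: B1 = {2, 3, 4}  B2 = {2, 3, 5}  B3 = {1, 2, 4}
Tree: B1–B2, B1–B3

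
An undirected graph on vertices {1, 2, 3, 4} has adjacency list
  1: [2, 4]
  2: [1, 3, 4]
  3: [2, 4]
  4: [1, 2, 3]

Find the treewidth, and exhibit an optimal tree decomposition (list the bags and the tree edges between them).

Treewidth 2.
One such decomposition:
Bags: B1 = {1, 2, 4}  B2 = {2, 3, 4}
Tree: B1–B2

Every bag has size at most 3, so the width is 3 − 1 = 2 and tw(G) ≤ 2. For the lower bound, the 3 vertices {1, 2, 4} are pairwise adjacent, and any tree decomposition puts a clique entirely inside one bag — forcing width ≥ 2. The upper and lower bounds meet at 2, so that is the treewidth.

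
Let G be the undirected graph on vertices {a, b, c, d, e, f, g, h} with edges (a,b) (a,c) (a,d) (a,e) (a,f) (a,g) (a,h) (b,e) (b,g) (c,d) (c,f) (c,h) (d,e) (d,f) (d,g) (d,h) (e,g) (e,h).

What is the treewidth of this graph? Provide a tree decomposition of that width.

Every bag has size at most 4, so the width is 4 − 1 = 3 and tw(G) ≤ 3. For the lower bound, the 4 vertices {a, d, e, g} are pairwise adjacent, and any tree decomposition puts a clique entirely inside one bag — forcing width ≥ 3. The upper and lower bounds meet at 3, so that is the treewidth.

Treewidth 3.
One such decomposition:
Bags: B1 = {a, d, e, g}  B2 = {a, d, e, h}  B3 = {a, c, d, h}  B4 = {a, c, d, f}  B5 = {a, b, e, g}
Tree: B1–B2, B2–B3, B3–B4, B1–B5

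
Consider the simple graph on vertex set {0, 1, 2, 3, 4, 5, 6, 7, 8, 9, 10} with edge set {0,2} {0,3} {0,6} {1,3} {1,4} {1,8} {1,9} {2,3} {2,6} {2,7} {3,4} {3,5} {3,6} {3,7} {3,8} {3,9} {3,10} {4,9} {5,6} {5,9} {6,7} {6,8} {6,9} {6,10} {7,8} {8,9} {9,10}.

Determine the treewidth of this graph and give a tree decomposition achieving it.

Treewidth 3.
Bags: B1 = {3, 6, 8, 9}  B2 = {3, 6, 7, 8}  B3 = {1, 3, 8, 9}  B4 = {3, 6, 9, 10}  B5 = {2, 3, 6, 7}  B6 = {1, 3, 4, 9}  B7 = {3, 5, 6, 9}  B8 = {0, 2, 3, 6}
Tree: B1–B2, B1–B3, B1–B4, B2–B5, B3–B6, B1–B7, B5–B8

The largest bag has 4 vertices, giving width 3; this decomposition certifies tw(G) ≤ 3. For the lower bound, the 4 vertices {1, 3, 8, 9} are pairwise adjacent, and any tree decomposition puts a clique entirely inside one bag — forcing width ≥ 3. Hence tw(G) = 3 exactly.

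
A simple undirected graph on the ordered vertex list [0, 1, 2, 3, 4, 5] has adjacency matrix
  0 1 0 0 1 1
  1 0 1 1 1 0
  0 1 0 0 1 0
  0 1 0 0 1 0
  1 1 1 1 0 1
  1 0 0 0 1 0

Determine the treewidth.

2

A width-2 tree decomposition is:
Bags: B1 = {1, 3, 4}  B2 = {1, 2, 4}  B3 = {0, 1, 4}  B4 = {0, 4, 5}
Tree: B1–B2, B1–B3, B3–B4
Each bag holds 3 vertices, so the decomposition has width 2, which upper-bounds the treewidth. For the lower bound, the 3 vertices {0, 1, 4} are pairwise adjacent, and any tree decomposition puts a clique entirely inside one bag — forcing width ≥ 2. Hence tw(G) = 2 exactly.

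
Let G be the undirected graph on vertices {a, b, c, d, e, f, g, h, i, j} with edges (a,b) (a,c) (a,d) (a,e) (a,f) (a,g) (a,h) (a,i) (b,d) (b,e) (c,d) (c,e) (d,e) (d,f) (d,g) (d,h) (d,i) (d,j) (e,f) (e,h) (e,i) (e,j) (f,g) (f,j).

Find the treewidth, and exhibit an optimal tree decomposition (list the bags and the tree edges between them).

Treewidth 3.
Bags: B1 = {a, d, e, f}  B2 = {a, b, d, e}  B3 = {a, d, e, h}  B4 = {d, e, f, j}  B5 = {a, d, e, i}  B6 = {a, c, d, e}  B7 = {a, d, f, g}
Tree: B1–B2, B2–B3, B1–B4, B2–B5, B1–B6, B1–B7

Each bag holds 4 vertices, so the decomposition has width 3, which upper-bounds the treewidth. Conversely, {d, e, f, j} is a clique of size 4, and the vertices of any clique must share a bag in every tree decomposition; so some bag has ≥ 4 vertices and tw(G) ≥ 3. Therefore the treewidth is 3.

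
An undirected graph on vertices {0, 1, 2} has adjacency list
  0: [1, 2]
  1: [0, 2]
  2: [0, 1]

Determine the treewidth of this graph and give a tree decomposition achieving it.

With just one bag of size 3, the width is 3 − 1 = 2, so tw(G) ≤ 2. On the other hand G contains the 3-clique {0, 1, 2}. A clique must lie in a single bag of any decomposition, so no decomposition can have width below 2. Hence tw(G) = 2 exactly.

Treewidth 2.
One such decomposition:
Bags: B1 = {0, 1, 2}
Tree: (single bag)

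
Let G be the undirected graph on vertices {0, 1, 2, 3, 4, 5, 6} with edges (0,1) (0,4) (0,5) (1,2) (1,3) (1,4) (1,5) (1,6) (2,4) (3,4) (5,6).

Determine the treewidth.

2

A width-2 tree decomposition is:
Bags: B1 = {0, 1, 4}  B2 = {1, 3, 4}  B3 = {1, 2, 4}  B4 = {0, 1, 5}  B5 = {1, 5, 6}
Tree: B1–B2, B1–B3, B1–B4, B4–B5
The largest bag has 3 vertices, giving width 2; this decomposition certifies tw(G) ≤ 2. On the other hand G contains the 3-clique {0, 1, 4}. A clique must lie in a single bag of any decomposition, so no decomposition can have width below 2. Hence tw(G) = 2 exactly.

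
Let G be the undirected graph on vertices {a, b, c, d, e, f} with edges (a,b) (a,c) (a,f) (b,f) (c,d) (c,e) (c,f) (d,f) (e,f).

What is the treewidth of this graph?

A width-2 tree decomposition is:
Bags: B1 = {a, b, f}  B2 = {a, c, f}  B3 = {c, e, f}  B4 = {c, d, f}
Tree: B1–B2, B2–B3, B3–B4
The largest bag has 3 vertices, giving width 2; this decomposition certifies tw(G) ≤ 2. On the other hand G contains the 3-clique {c, d, f}. A clique must lie in a single bag of any decomposition, so no decomposition can have width below 2. The upper and lower bounds meet at 2, so that is the treewidth.

2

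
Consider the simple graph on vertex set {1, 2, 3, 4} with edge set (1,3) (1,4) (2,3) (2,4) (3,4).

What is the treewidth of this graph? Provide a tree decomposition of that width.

The largest bag has 3 vertices, giving width 2; this decomposition certifies tw(G) ≤ 2. For the lower bound, the 3 vertices {1, 3, 4} are pairwise adjacent, and any tree decomposition puts a clique entirely inside one bag — forcing width ≥ 2. The upper and lower bounds meet at 2, so that is the treewidth.

Treewidth 2.
One optimal decomposition is:
Bags: B1 = {1, 3, 4}  B2 = {2, 3, 4}
Tree: B1–B2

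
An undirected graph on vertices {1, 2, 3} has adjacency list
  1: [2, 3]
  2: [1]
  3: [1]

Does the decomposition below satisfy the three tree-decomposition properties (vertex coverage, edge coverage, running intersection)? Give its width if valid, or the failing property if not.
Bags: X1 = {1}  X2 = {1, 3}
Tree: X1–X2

No — vertex 2 appears in no bag.

A tree decomposition must satisfy three properties: every vertex lies in some bag; for every edge, both endpoints lie together in some bag; and for every vertex, the bags containing it form a connected subtree. Here vertex 2 appears in no bag, so the decomposition is invalid.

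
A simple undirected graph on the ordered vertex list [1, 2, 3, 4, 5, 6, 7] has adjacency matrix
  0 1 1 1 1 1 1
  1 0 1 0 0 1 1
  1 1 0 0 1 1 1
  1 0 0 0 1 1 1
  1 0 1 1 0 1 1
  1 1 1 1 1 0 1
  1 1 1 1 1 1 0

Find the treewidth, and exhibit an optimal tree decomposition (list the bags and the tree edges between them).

The largest bag has 5 vertices, giving width 4; this decomposition certifies tw(G) ≤ 4. Conversely, {1, 2, 3, 6, 7} is a clique of size 5, and the vertices of any clique must share a bag in every tree decomposition; so some bag has ≥ 5 vertices and tw(G) ≥ 4. Combining the bounds, tw(G) = 4.

Treewidth 4.
One such decomposition:
Bags: B1 = {1, 2, 3, 6, 7}  B2 = {1, 3, 5, 6, 7}  B3 = {1, 4, 5, 6, 7}
Tree: B1–B2, B2–B3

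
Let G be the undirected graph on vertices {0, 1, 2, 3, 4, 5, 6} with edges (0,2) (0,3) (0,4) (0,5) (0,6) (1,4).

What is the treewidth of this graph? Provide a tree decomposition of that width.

Treewidth 1.
Bags: B1 = {0, 4}  B2 = {0, 2}  B3 = {1, 4}  B4 = {0, 6}  B5 = {0, 5}  B6 = {0, 3}
Tree: B1–B2, B1–B3, B1–B4, B1–B5, B2–B6

Every bag has size at most 2, so the width is 2 − 1 = 1 and tw(G) ≤ 1. Any graph with an edge has treewidth ≥ 1, and G has the edge 0–4. Combining the bounds, tw(G) = 1.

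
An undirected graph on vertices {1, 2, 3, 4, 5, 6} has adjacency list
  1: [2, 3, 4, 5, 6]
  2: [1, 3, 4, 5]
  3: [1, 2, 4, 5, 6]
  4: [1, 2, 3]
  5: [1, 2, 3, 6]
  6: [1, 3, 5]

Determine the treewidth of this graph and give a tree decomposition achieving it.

Treewidth 3.
One such decomposition:
Bags: B1 = {1, 2, 3, 4}  B2 = {1, 2, 3, 5}  B3 = {1, 3, 5, 6}
Tree: B1–B2, B2–B3

Each bag holds 4 vertices, so the decomposition has width 3, which upper-bounds the treewidth. Conversely, {1, 2, 3, 4} is a clique of size 4, and the vertices of any clique must share a bag in every tree decomposition; so some bag has ≥ 4 vertices and tw(G) ≥ 3. Combining the bounds, tw(G) = 3.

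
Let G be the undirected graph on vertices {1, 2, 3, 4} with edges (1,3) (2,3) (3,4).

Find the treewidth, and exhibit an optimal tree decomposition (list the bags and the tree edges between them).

The largest bag has 2 vertices, giving width 1; this decomposition certifies tw(G) ≤ 1. G has an edge, so its treewidth is at least 1. The upper and lower bounds meet at 1, so that is the treewidth.

Treewidth 1.
One optimal decomposition is:
Bags: B1 = {3, 4}  B2 = {2, 3}  B3 = {1, 3}
Tree: B1–B2, B1–B3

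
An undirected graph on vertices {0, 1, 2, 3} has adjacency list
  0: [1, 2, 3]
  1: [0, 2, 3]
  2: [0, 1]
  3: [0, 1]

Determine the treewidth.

2

A width-2 tree decomposition is:
Bags: B1 = {0, 1, 3}  B2 = {0, 1, 2}
Tree: B1–B2
Each bag holds 3 vertices, so the decomposition has width 2, which upper-bounds the treewidth. Conversely, {0, 1, 2} is a clique of size 3, and the vertices of any clique must share a bag in every tree decomposition; so some bag has ≥ 3 vertices and tw(G) ≥ 2. The upper and lower bounds meet at 2, so that is the treewidth.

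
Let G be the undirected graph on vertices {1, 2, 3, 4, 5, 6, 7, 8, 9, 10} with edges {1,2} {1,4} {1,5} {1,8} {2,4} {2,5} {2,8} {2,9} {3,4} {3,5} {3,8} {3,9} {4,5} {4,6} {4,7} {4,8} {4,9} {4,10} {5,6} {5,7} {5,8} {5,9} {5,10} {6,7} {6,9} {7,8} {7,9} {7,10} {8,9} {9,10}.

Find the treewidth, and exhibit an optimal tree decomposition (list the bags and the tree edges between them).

The largest bag has 5 vertices, giving width 4; this decomposition certifies tw(G) ≤ 4. For the lower bound, the 5 vertices {1, 2, 4, 5, 8} are pairwise adjacent, and any tree decomposition puts a clique entirely inside one bag — forcing width ≥ 4. Hence tw(G) = 4 exactly.

Treewidth 4.
Bags: B1 = {4, 5, 6, 7, 9}  B2 = {4, 5, 7, 8, 9}  B3 = {3, 4, 5, 8, 9}  B4 = {4, 5, 7, 9, 10}  B5 = {2, 4, 5, 8, 9}  B6 = {1, 2, 4, 5, 8}
Tree: B1–B2, B2–B3, B1–B4, B3–B5, B5–B6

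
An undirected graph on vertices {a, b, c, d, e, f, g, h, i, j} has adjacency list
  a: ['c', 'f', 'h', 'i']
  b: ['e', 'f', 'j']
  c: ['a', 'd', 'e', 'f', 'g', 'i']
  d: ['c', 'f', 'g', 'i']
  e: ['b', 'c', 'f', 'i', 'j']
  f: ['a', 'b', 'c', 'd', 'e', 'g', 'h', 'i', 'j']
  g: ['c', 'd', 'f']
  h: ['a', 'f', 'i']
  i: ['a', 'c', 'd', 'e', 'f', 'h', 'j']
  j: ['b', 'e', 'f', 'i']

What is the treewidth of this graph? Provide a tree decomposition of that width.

Treewidth 3.
Bags: B1 = {e, f, i, j}  B2 = {c, e, f, i}  B3 = {a, c, f, i}  B4 = {c, d, f, i}  B5 = {a, f, h, i}  B6 = {b, e, f, j}  B7 = {c, d, f, g}
Tree: B1–B2, B2–B3, B3–B4, B3–B5, B1–B6, B4–B7

Each bag holds 4 vertices, so the decomposition has width 3, which upper-bounds the treewidth. On the other hand G contains the 4-clique {c, d, f, g}. A clique must lie in a single bag of any decomposition, so no decomposition can have width below 3. Hence tw(G) = 3 exactly.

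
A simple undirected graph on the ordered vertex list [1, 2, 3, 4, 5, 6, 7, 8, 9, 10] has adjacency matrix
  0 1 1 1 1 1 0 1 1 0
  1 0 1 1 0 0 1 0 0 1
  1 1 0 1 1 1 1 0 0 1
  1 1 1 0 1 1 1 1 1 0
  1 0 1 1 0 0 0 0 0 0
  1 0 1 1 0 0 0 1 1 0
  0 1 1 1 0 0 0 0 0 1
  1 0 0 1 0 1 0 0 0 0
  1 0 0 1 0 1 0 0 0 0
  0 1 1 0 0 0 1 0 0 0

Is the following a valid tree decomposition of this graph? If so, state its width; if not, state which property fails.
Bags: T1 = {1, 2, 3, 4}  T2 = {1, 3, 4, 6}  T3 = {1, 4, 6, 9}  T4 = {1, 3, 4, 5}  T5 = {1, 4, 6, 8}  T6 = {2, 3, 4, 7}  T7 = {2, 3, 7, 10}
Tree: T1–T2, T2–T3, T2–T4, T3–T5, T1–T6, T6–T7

Yes; width 3.

Vertex coverage: the bags together contain {1, 2, 3, 4, 5, 6, 7, 8, 9, 10}, the full vertex set. Edge coverage: each edge of G has both endpoints in at least one bag. Running intersection: for every vertex, the bags containing it form a connected subtree. All three properties hold, so this is a valid tree decomposition of width max|bag| − 1 = 3, and hence tw(G) ≤ 3.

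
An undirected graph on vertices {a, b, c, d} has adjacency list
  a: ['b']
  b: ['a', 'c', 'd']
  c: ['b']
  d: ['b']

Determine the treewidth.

1

A width-1 tree decomposition is:
Bags: B1 = {a, b}  B2 = {b, c}  B3 = {b, d}
Tree: B1–B2, B1–B3
The largest bag has 2 vertices, giving width 1; this decomposition certifies tw(G) ≤ 1. Any graph with an edge has treewidth ≥ 1, and G has the edge a–b. The upper and lower bounds meet at 1, so that is the treewidth.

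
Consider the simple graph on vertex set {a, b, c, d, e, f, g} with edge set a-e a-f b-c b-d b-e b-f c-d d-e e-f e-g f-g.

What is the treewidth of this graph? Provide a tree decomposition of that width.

Treewidth 2.
One such decomposition:
Bags: B1 = {b, e, f}  B2 = {a, e, f}  B3 = {b, d, e}  B4 = {b, c, d}  B5 = {e, f, g}
Tree: B1–B2, B1–B3, B3–B4, B2–B5

Every bag has size at most 3, so the width is 3 − 1 = 2 and tw(G) ≤ 2. Conversely, {b, d, e} is a clique of size 3, and the vertices of any clique must share a bag in every tree decomposition; so some bag has ≥ 3 vertices and tw(G) ≥ 2. Combining the bounds, tw(G) = 2.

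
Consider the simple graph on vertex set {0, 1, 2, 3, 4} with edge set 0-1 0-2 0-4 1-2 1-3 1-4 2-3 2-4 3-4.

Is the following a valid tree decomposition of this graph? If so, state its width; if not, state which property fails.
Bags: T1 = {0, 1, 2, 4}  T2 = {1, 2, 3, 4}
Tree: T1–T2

Vertex coverage: the bags together contain {0, 1, 2, 3, 4}, the full vertex set. Edge coverage: each edge of G has both endpoints in at least one bag. Running intersection: for every vertex, the bags containing it form a connected subtree. All three properties hold, so this is a valid tree decomposition of width max|bag| − 1 = 3, and hence tw(G) ≤ 3.

Yes; width 3.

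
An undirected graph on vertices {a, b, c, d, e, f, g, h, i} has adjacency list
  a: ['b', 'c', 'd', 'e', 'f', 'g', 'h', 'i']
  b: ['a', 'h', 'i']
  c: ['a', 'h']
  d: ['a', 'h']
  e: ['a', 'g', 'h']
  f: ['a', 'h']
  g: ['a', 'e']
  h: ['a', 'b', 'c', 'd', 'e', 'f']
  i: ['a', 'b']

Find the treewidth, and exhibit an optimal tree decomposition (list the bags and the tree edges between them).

Treewidth 2.
One optimal decomposition is:
Bags: B1 = {a, f, h}  B2 = {a, c, h}  B3 = {a, b, h}  B4 = {a, b, i}  B5 = {a, d, h}  B6 = {a, e, h}  B7 = {a, e, g}
Tree: B1–B2, B1–B3, B3–B4, B2–B5, B3–B6, B6–B7

Every bag has size at most 3, so the width is 3 − 1 = 2 and tw(G) ≤ 2. On the other hand G contains the 3-clique {a, e, g}. A clique must lie in a single bag of any decomposition, so no decomposition can have width below 2. Hence tw(G) = 2 exactly.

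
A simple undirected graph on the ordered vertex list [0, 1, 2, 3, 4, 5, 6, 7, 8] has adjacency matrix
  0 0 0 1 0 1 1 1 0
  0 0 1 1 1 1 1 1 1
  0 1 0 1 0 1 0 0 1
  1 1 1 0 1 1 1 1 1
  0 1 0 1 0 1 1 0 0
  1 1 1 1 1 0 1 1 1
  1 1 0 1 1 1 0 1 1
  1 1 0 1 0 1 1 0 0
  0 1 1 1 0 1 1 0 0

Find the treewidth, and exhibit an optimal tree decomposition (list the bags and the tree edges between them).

Treewidth 4.
Bags: B1 = {1, 3, 5, 6, 7}  B2 = {0, 3, 5, 6, 7}  B3 = {1, 3, 5, 6, 8}  B4 = {1, 2, 3, 5, 8}  B5 = {1, 3, 4, 5, 6}
Tree: B1–B2, B1–B3, B3–B4, B1–B5

The largest bag has 5 vertices, giving width 4; this decomposition certifies tw(G) ≤ 4. Conversely, {0, 3, 5, 6, 7} is a clique of size 5, and the vertices of any clique must share a bag in every tree decomposition; so some bag has ≥ 5 vertices and tw(G) ≥ 4. Combining the bounds, tw(G) = 4.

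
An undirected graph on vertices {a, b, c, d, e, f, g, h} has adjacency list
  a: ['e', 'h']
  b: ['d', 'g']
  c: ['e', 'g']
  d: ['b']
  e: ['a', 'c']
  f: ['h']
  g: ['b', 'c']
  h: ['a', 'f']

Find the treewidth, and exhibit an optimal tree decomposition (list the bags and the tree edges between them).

Treewidth 1.
One optimal decomposition is:
Bags: B1 = {b, d}  B2 = {b, g}  B3 = {c, g}  B4 = {c, e}  B5 = {a, e}  B6 = {a, h}  B7 = {f, h}
Tree: B1–B2, B2–B3, B3–B4, B4–B5, B5–B6, B6–B7

Each bag holds 2 vertices, so the decomposition has width 1, which upper-bounds the treewidth. Any graph with an edge has treewidth ≥ 1, and G has the edge d–b. The upper and lower bounds meet at 1, so that is the treewidth.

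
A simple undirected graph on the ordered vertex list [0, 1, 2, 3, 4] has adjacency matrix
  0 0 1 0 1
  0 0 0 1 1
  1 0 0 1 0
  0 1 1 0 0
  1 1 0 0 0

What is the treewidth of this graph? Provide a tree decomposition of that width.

Every bag has size at most 3, so the width is 3 − 1 = 2 and tw(G) ≤ 2. Since 0–4–1–3–2–0 is a cycle in G, G is not acyclic. Forests are exactly the graphs of treewidth ≤ 1, so tw(G) ≥ 2. Combining the bounds, tw(G) = 2.

Treewidth 2.
Bags: B1 = {0, 1, 4}  B2 = {0, 1, 3}  B3 = {0, 2, 3}
Tree: B1–B2, B2–B3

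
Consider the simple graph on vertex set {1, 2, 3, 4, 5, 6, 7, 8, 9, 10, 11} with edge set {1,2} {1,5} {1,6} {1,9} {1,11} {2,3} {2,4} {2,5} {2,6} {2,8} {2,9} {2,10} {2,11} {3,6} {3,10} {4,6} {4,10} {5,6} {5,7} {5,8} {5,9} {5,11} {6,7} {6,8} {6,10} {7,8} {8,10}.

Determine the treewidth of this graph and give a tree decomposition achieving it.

Each bag holds 4 vertices, so the decomposition has width 3, which upper-bounds the treewidth. Conversely, {1, 2, 5, 9} is a clique of size 4, and the vertices of any clique must share a bag in every tree decomposition; so some bag has ≥ 4 vertices and tw(G) ≥ 3. Hence tw(G) = 3 exactly.

Treewidth 3.
One optimal decomposition is:
Bags: B1 = {5, 6, 7, 8}  B2 = {2, 5, 6, 8}  B3 = {1, 2, 5, 6}  B4 = {1, 2, 5, 11}  B5 = {2, 6, 8, 10}  B6 = {2, 3, 6, 10}  B7 = {1, 2, 5, 9}  B8 = {2, 4, 6, 10}
Tree: B1–B2, B2–B3, B3–B4, B2–B5, B5–B6, B3–B7, B6–B8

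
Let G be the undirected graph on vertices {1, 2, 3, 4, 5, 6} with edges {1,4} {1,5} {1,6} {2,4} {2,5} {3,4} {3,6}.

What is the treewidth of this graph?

A width-2 tree decomposition is:
Bags: B1 = {3, 4, 6}  B2 = {1, 4, 6}  B3 = {1, 2, 4}  B4 = {1, 2, 5}
Tree: B1–B2, B2–B3, B3–B4
The largest bag has 3 vertices, giving width 2; this decomposition certifies tw(G) ≤ 2. For the lower bound, G contains the cycle 3–6–1–4–3, so G is not a forest; only forests have treewidth ≤ 1, hence tw(G) ≥ 2. Hence tw(G) = 2 exactly.

2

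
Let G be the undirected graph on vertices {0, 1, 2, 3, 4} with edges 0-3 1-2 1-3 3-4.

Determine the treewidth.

A width-1 tree decomposition is:
Bags: B1 = {3, 4}  B2 = {0, 3}  B3 = {1, 3}  B4 = {1, 2}
Tree: B1–B2, B1–B3, B3–B4
Each bag holds 2 vertices, so the decomposition has width 1, which upper-bounds the treewidth. Since G has at least one edge (e.g. 3–4), it is not an edgeless graph, so tw(G) ≥ 1. Therefore the treewidth is 1.

1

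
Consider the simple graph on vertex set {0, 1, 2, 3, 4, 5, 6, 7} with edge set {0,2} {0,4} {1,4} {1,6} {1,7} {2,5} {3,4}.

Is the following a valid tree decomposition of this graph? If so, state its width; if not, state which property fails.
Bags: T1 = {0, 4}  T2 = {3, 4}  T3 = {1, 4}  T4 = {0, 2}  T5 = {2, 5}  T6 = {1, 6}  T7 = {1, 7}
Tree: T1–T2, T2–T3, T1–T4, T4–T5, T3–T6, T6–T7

Checking the three conditions: (i) the bags cover all of {0, 1, 2, 3, 4, 5, 6, 7}; (ii) for each edge, some bag contains both endpoints; (iii) the bags containing any fixed vertex form a subtree. All hold, so the decomposition is valid with width 2 − 1 = 1.

Yes; width 1.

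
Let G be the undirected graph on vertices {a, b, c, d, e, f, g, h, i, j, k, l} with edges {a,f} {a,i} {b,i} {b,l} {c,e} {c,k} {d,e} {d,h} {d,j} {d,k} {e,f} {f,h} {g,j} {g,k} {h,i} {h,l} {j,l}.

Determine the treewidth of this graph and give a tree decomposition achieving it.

Each bag holds 4 vertices, so the decomposition has width 3, which upper-bounds the treewidth. For the lower bound: the 4 vertex sets {a,b,i}, {l}, {h}, {d,e,f,j} are disjoint, each induces a connected subgraph, and every pair is joined by at least one edge of G. Contracting each set to a single vertex therefore yields K_{4} as a minor, and since treewidth is minor-monotone, tw(G) ≥ tw(K_{4}) = 3. The upper and lower bounds meet at 3, so that is the treewidth.

Treewidth 3.
One such decomposition:
Bags: B1 = {a, b, i, l}  B2 = {a, h, i, l}  B3 = {a, f, h, l}  B4 = {f, h, j, l}  B5 = {d, f, h, j}  B6 = {d, e, f, j}  B7 = {d, e, g, j}  B8 = {d, e, g, k}  B9 = {c, e, g, k}
Tree: B1–B2, B2–B3, B3–B4, B4–B5, B5–B6, B6–B7, B7–B8, B8–B9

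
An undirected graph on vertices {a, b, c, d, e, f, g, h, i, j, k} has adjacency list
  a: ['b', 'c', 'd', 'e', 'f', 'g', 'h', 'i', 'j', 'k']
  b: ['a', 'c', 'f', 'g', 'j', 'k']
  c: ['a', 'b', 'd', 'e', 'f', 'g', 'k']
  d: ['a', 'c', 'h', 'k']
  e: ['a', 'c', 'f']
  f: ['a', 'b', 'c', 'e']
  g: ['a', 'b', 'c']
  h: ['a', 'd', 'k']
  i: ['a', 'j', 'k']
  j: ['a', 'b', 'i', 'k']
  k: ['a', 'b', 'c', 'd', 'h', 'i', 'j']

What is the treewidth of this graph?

A width-3 tree decomposition is:
Bags: B1 = {a, b, c, k}  B2 = {a, b, j, k}  B3 = {a, b, c, f}  B4 = {a, b, c, g}  B5 = {a, c, d, k}  B6 = {a, c, e, f}  B7 = {a, i, j, k}  B8 = {a, d, h, k}
Tree: B1–B2, B1–B3, B3–B4, B1–B5, B3–B6, B2–B7, B5–B8
The largest bag has 4 vertices, giving width 3; this decomposition certifies tw(G) ≤ 3. On the other hand G contains the 4-clique {a, b, c, g}. A clique must lie in a single bag of any decomposition, so no decomposition can have width below 3. Combining the bounds, tw(G) = 3.

3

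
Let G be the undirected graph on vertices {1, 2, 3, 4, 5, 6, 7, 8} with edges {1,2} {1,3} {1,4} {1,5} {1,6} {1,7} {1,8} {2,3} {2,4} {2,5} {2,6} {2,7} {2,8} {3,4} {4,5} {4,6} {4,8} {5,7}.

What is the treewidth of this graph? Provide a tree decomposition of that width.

Treewidth 3.
One optimal decomposition is:
Bags: B1 = {1, 2, 4, 8}  B2 = {1, 2, 4, 6}  B3 = {1, 2, 4, 5}  B4 = {1, 2, 5, 7}  B5 = {1, 2, 3, 4}
Tree: B1–B2, B2–B3, B3–B4, B3–B5

The largest bag has 4 vertices, giving width 3; this decomposition certifies tw(G) ≤ 3. On the other hand G contains the 4-clique {1, 2, 4, 8}. A clique must lie in a single bag of any decomposition, so no decomposition can have width below 3. The upper and lower bounds meet at 3, so that is the treewidth.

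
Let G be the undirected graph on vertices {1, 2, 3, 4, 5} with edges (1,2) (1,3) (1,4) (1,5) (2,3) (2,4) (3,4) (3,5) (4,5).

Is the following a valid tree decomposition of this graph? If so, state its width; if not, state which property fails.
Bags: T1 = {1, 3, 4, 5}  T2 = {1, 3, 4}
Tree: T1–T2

No — vertex 2 appears in no bag.

A tree decomposition must satisfy three properties: every vertex lies in some bag; for every edge, both endpoints lie together in some bag; and for every vertex, the bags containing it form a connected subtree. Here vertex 2 appears in no bag, so the decomposition is invalid.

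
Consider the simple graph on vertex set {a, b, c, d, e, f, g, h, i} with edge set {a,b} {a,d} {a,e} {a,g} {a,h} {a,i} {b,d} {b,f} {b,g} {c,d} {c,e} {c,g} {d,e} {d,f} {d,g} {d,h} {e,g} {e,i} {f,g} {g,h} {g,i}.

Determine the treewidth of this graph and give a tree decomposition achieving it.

Treewidth 3.
One such decomposition:
Bags: B1 = {a, d, e, g}  B2 = {a, d, g, h}  B3 = {a, e, g, i}  B4 = {a, b, d, g}  B5 = {b, d, f, g}  B6 = {c, d, e, g}
Tree: B1–B2, B1–B3, B2–B4, B4–B5, B1–B6

Every bag has size at most 4, so the width is 4 − 1 = 3 and tw(G) ≤ 3. Conversely, {a, d, e, g} is a clique of size 4, and the vertices of any clique must share a bag in every tree decomposition; so some bag has ≥ 4 vertices and tw(G) ≥ 3. Hence tw(G) = 3 exactly.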